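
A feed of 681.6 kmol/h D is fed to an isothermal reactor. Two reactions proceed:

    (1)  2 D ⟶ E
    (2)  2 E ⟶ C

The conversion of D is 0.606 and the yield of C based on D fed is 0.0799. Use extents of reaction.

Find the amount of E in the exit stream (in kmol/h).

Conversion of D: D consumed = 2ξ₁ = 0.606 × 681.6 → ξ₁ = 206.5 kmol/h.
Yield of C: 1ξ₂ / 681.6 = 0.0799 → ξ₂ = 54.46 kmol/h.
Outlet amounts (n = n₀ + Σ ν·ξ):
  D: 681.6 − 2(206.5) = 268.6
  E: 0 + 1(206.5) − 2(54.46) = 97.61
  C: 0 + 1(54.46) = 54.46

97.6 kmol/h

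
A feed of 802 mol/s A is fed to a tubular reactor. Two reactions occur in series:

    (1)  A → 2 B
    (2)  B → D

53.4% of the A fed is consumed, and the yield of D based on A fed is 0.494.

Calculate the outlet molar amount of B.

Conversion of A: A consumed = 1ξ₁ = 0.534 × 802 → ξ₁ = 428.3 mol/s.
Yield of D: 1ξ₂ / 802 = 0.494 → ξ₂ = 396.2 mol/s.
Outlet amounts (n = n₀ + Σ ν·ξ):
  A: 802 − 1(428.3) = 373.7
  B: 0 + 2(428.3) − 1(396.2) = 460.3
  D: 0 + 1(396.2) = 396.2

460 mol/s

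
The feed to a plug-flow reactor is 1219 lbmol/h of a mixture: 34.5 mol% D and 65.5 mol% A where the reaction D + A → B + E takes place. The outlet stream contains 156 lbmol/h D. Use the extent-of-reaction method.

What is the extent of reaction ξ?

ξ = 265 lbmol/h

For D: n = n₀ − 1ξ → 156 = 420.6 − 1ξ, giving ξ = 264.6 lbmol/h.
Outlet amounts (n = n₀ + ν ξ):
  D: 420.6 − 1(264.6) = 156
  A: 798.4 − 1(264.6) = 533.9
  B: 0 + 1(264.6) = 264.6
  E: 0 + 1(264.6) = 264.6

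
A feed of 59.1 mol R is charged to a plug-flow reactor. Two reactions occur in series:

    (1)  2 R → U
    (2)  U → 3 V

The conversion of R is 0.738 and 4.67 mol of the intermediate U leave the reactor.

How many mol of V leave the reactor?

51.4 mol

Conversion of R: R consumed = 2ξ₁ = 0.738 × 59.1 → ξ₁ = 21.81 mol.
U balance: n_U = 0 + 1ξ₁ − 1ξ₂ = 4.67 → ξ₂ = (1·21.81 − 4.67)/1 = 17.14 mol.
Outlet amounts (n = n₀ + Σ ν·ξ):
  R: 59.1 − 2(21.81) = 15.48
  U: 0 + 1(21.81) − 1(17.14) = 4.67
  V: 0 + 3(17.14) = 51.41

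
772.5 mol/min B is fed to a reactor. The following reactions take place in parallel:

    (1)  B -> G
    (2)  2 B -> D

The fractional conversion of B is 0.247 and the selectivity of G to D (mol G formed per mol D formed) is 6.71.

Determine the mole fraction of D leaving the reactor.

0.0292

Conversion of B: B consumed = 0.247 × 772.5 = 190.8 mol/min = 1ξ₁ + 2ξ₂.
Selectivity: 1ξ₁ / (1ξ₂) = 6.71 → ξ₁ = 6.71 ξ₂.
Substitute: (1·6.71 + 2) ξ₂ = 190.8 → ξ₂ = 21.91 mol/min, ξ₁ = 147 mol/min.
Outlet amounts (n = n₀ + Σ ν·ξ):
  B: 772.5 − 1(147) − 2(21.91) = 581.7
  G: 0 + 1(147) = 147
  D: 0 + 1(21.91) = 21.91
Total out = 750.6 mol/min; y_D = 21.91 / 750.6 = 0.02919.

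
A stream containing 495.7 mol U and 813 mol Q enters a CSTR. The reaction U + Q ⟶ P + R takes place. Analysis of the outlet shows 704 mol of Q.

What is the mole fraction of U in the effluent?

For Q: n = n₀ − 1ξ → 704 = 813 − 1ξ, giving ξ = 109 mol.
Outlet amounts (n = n₀ + ν ξ):
  U: 495.7 − 1(109) = 386.7
  Q: 813 − 1(109) = 704
  P: 0 + 1(109) = 109
  R: 0 + 1(109) = 109
Total out = 1309 mol; y_U = 386.7 / 1309 = 0.2955.

0.295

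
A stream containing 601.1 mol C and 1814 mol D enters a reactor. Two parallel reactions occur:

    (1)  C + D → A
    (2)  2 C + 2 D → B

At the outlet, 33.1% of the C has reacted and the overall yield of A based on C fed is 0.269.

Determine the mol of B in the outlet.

Yield of A: 1ξ₁ / 601.1 = 0.269 → ξ₁ = 161.7 mol.
Conversion of C: 1ξ₁ + 2ξ₂ = 0.331 × 601.1 = 199 → ξ₂ = 18.63 mol.
Outlet amounts (n = n₀ + Σ ν·ξ):
  C: 601.1 − 1(161.7) − 2(18.63) = 402.1
  D: 1814 − 1(161.7) − 2(18.63) = 1615
  A: 0 + 1(161.7) = 161.7
  B: 0 + 1(18.63) = 18.63

18.6 mol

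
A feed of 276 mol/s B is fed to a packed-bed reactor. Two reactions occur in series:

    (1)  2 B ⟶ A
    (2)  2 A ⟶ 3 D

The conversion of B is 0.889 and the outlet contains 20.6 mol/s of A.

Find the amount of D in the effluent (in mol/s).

153 mol/s

Conversion of B: B consumed = 2ξ₁ = 0.889 × 276 → ξ₁ = 122.7 mol/s.
A balance: n_A = 0 + 1ξ₁ − 2ξ₂ = 20.6 → ξ₂ = (1·122.7 − 20.6)/2 = 51.04 mol/s.
Outlet amounts (n = n₀ + Σ ν·ξ):
  B: 276 − 2(122.7) = 30.64
  A: 0 + 1(122.7) − 2(51.04) = 20.6
  D: 0 + 3(51.04) = 153.1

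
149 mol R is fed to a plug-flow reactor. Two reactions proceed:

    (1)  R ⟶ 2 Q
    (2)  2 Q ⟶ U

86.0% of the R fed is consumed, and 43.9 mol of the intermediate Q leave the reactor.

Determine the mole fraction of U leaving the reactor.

0.621

Conversion of R: R consumed = 1ξ₁ = 0.86 × 149 → ξ₁ = 128.1 mol.
Q balance: n_Q = 0 + 2ξ₁ − 2ξ₂ = 43.9 → ξ₂ = (2·128.1 − 43.9)/2 = 106.2 mol.
Outlet amounts (n = n₀ + Σ ν·ξ):
  R: 149 − 1(128.1) = 20.86
  Q: 0 + 2(128.1) − 2(106.2) = 43.9
  U: 0 + 1(106.2) = 106.2
Total out = 170.9 mol; y_U = 106.2 / 170.9 = 0.6212.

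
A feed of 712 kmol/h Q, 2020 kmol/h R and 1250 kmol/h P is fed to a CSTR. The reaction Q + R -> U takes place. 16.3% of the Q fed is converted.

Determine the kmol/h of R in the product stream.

Q reacted = 0.163 × 712 = 116.1 kmol/h; ν_Q = −1, so ξ = 116.1/1 = 116.1 kmol/h.
Outlet amounts (n = n₀ + ν ξ):
  Q: 712 − 1(116.1) = 595.9
  R: 2020 − 1(116.1) = 1904
  U: 0 + 1(116.1) = 116.1
  P: 1250 (inert)

1900 kmol/h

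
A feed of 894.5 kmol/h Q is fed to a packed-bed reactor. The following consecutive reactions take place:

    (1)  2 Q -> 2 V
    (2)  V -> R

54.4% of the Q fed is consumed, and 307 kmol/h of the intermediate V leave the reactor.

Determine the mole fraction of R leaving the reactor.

0.201

Conversion of Q: Q consumed = 2ξ₁ = 0.544 × 894.5 → ξ₁ = 243.3 kmol/h.
V balance: n_V = 0 + 2ξ₁ − 1ξ₂ = 307 → ξ₂ = (2·243.3 − 307)/1 = 179.6 kmol/h.
Outlet amounts (n = n₀ + Σ ν·ξ):
  Q: 894.5 − 2(243.3) = 407.9
  V: 0 + 2(243.3) − 1(179.6) = 307
  R: 0 + 1(179.6) = 179.6
Total out = 894.5 kmol/h; y_R = 179.6 / 894.5 = 0.2008.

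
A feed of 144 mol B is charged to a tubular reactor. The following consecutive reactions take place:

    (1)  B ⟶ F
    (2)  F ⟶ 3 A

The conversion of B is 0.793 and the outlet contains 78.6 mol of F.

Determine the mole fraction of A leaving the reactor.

0.496

Conversion of B: B consumed = 1ξ₁ = 0.793 × 144 → ξ₁ = 114.2 mol.
F balance: n_F = 0 + 1ξ₁ − 1ξ₂ = 78.6 → ξ₂ = (1·114.2 − 78.6)/1 = 35.59 mol.
Outlet amounts (n = n₀ + Σ ν·ξ):
  B: 144 − 1(114.2) = 29.81
  F: 0 + 1(114.2) − 1(35.59) = 78.6
  A: 0 + 3(35.59) = 106.8
Total out = 215.2 mol; y_A = 106.8 / 215.2 = 0.4962.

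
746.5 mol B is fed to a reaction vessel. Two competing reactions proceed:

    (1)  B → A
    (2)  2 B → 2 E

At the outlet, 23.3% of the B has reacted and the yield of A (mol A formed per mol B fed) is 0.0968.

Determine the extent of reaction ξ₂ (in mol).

Yield of A: 1ξ₁ / 746.5 = 0.0968 → ξ₁ = 72.26 mol.
Conversion of B: 1ξ₁ + 2ξ₂ = 0.233 × 746.5 = 173.9 → ξ₂ = 50.84 mol.
Outlet amounts (n = n₀ + Σ ν·ξ):
  B: 746.5 − 1(72.26) − 2(50.84) = 572.6
  A: 0 + 1(72.26) = 72.26
  E: 0 + 2(50.84) = 101.7

ξ₂ = 50.8 mol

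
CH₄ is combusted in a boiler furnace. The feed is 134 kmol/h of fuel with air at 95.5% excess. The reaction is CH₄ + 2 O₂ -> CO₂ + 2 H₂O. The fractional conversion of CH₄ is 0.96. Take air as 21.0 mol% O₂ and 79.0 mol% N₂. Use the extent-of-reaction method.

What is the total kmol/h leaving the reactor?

Stoichiometric O₂ = 2 × 134 = 268 kmol/h; O₂ fed = 268 × 1.955 = 523.9 kmol/h.
N₂ fed = 523.9 × 79/21 = 1971 kmol/h.
Fuel reacted = 0.96 × 134 → ξ = 128.6 kmol/h.
Outlet (n = n₀ + ν ξ):
  CH₄: 134 − 1(128.6) = 5.36
  O₂: 523.9 − 2(128.6) = 266.7
  N₂: 1971 (inert)
  CO₂: 0 + 1(128.6) = 128.6
  H₂O: 0 + 2(128.6) = 257.3
Total out = 5.36 + 266.7 + 1971 + 128.6 + 257.3 = 2629 kmol/h.

2630 kmol/h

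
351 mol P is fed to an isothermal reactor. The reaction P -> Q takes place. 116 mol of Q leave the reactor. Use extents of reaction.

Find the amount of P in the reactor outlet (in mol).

235 mol

For Q: n = n₀ + 1ξ → 116 = 0 + 1ξ, giving ξ = 116 mol.
Outlet amounts (n = n₀ + ν ξ):
  P: 351 − 1(116) = 235
  Q: 0 + 1(116) = 116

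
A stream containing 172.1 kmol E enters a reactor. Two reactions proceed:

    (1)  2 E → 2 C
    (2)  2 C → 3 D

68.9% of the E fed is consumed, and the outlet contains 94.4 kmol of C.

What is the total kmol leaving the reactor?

Conversion of E: E consumed = 2ξ₁ = 0.689 × 172.1 → ξ₁ = 59.29 kmol.
C balance: n_C = 0 + 2ξ₁ − 2ξ₂ = 94.4 → ξ₂ = (2·59.29 − 94.4)/2 = 12.09 kmol.
Outlet amounts (n = n₀ + Σ ν·ξ):
  E: 172.1 − 2(59.29) = 53.52
  C: 0 + 2(59.29) − 2(12.09) = 94.4
  D: 0 + 3(12.09) = 36.27
Total out = 53.52 + 94.4 + 36.27 = 184.2 kmol.

184 kmol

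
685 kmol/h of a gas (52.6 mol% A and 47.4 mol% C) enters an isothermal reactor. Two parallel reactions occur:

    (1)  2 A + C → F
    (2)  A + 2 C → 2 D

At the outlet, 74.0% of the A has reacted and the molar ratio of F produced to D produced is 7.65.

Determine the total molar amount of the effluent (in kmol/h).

418 kmol/h

Conversion of A: A consumed = 0.74 × 360.3 = 266.6 kmol/h = 2ξ₁ + 1ξ₂.
Selectivity: 1ξ₁ / (2ξ₂) = 7.65 → ξ₁ = 15.3 ξ₂.
Substitute: (2·15.3 + 1) ξ₂ = 266.6 → ξ₂ = 8.438 kmol/h, ξ₁ = 129.1 kmol/h.
Outlet amounts (n = n₀ + Σ ν·ξ):
  A: 360.3 − 2(129.1) − 1(8.438) = 93.68
  C: 324.7 − 1(129.1) − 2(8.438) = 178.7
  F: 0 + 1(129.1) = 129.1
  D: 0 + 2(8.438) = 16.88
Total out = 93.68 + 178.7 + 129.1 + 16.88 = 418.4 kmol/h.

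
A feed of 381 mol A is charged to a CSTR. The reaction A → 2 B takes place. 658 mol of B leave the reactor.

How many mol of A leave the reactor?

For B: n = n₀ + 2ξ → 658 = 0 + 2ξ, giving ξ = 329 mol.
Outlet amounts (n = n₀ + ν ξ):
  A: 381 − 1(329) = 52
  B: 0 + 2(329) = 658

52 mol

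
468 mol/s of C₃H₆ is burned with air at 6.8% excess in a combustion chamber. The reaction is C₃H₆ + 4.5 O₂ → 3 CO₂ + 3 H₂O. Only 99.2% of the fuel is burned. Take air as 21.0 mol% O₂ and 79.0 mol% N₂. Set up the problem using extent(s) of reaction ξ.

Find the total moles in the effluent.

Stoichiometric O₂ = 4.5 × 468 = 2106 mol/s; O₂ fed = 2106 × 1.068 = 2249 mol/s.
N₂ fed = 2249 × 79/21 = 8461 mol/s.
Fuel reacted = 0.992 × 468 → ξ = 464.3 mol/s.
Outlet (n = n₀ + ν ξ):
  C₃H₆: 468 − 1(464.3) = 3.744
  O₂: 2249 − 4.5(464.3) = 160.1
  N₂: 8461 (inert)
  CO₂: 0 + 3(464.3) = 1393
  H₂O: 0 + 3(464.3) = 1393
Total out = 3.744 + 160.1 + 8461 + 1393 + 1393 = 11410 mol/s.

11400 mol/s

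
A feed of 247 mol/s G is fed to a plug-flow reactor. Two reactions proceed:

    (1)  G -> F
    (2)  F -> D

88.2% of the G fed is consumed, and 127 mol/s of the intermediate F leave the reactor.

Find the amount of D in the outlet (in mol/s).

Conversion of G: G consumed = 1ξ₁ = 0.882 × 247 → ξ₁ = 217.9 mol/s.
F balance: n_F = 0 + 1ξ₁ − 1ξ₂ = 127 → ξ₂ = (1·217.9 − 127)/1 = 90.85 mol/s.
Outlet amounts (n = n₀ + Σ ν·ξ):
  G: 247 − 1(217.9) = 29.15
  F: 0 + 1(217.9) − 1(90.85) = 127
  D: 0 + 1(90.85) = 90.85

90.9 mol/s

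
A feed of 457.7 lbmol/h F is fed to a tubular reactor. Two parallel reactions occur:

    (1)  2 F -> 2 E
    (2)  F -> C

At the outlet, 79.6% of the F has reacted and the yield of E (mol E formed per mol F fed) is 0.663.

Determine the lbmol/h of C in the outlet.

Yield of E: 2ξ₁ / 457.7 = 0.663 → ξ₁ = 151.7 lbmol/h.
Conversion of F: 2ξ₁ + 1ξ₂ = 0.796 × 457.7 = 364.3 → ξ₂ = 60.87 lbmol/h.
Outlet amounts (n = n₀ + Σ ν·ξ):
  F: 457.7 − 2(151.7) − 1(60.87) = 93.37
  E: 0 + 2(151.7) = 303.5
  C: 0 + 1(60.87) = 60.87

60.9 lbmol/h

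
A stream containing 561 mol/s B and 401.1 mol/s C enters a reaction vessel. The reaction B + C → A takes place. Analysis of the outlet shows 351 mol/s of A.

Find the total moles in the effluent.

611 mol/s

For A: n = n₀ + 1ξ → 351 = 0 + 1ξ, giving ξ = 351 mol/s.
Outlet amounts (n = n₀ + ν ξ):
  B: 561 − 1(351) = 210
  C: 401.1 − 1(351) = 50.1
  A: 0 + 1(351) = 351
Total out = 210 + 50.1 + 351 = 611.1 mol/s.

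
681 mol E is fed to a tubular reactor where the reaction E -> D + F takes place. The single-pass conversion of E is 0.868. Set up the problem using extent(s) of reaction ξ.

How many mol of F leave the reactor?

591 mol

E reacted = 0.868 × 681 = 591.1 mol; ν_E = −1, so ξ = 591.1/1 = 591.1 mol.
Outlet amounts (n = n₀ + ν ξ):
  E: 681 − 1(591.1) = 89.89
  D: 0 + 1(591.1) = 591.1
  F: 0 + 1(591.1) = 591.1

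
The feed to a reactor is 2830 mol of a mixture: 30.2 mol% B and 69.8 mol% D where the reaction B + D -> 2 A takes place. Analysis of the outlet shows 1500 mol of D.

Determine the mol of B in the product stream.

379 mol

For D: n = n₀ − 1ξ → 1500 = 1975 − 1ξ, giving ξ = 475.3 mol.
Outlet amounts (n = n₀ + ν ξ):
  B: 854.7 − 1(475.3) = 379.3
  D: 1975 − 1(475.3) = 1500
  A: 0 + 2(475.3) = 950.7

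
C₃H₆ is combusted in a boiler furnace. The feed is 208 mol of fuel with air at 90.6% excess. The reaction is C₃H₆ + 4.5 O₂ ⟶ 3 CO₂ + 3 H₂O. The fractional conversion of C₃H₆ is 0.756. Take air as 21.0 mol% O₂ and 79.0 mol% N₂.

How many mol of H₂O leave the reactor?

472 mol

Stoichiometric O₂ = 4.5 × 208 = 936 mol; O₂ fed = 936 × 1.906 = 1784 mol.
N₂ fed = 1784 × 79/21 = 6711 mol.
Fuel reacted = 0.756 × 208 → ξ = 157.2 mol.
Outlet (n = n₀ + ν ξ):
  C₃H₆: 208 − 1(157.2) = 50.75
  O₂: 1784 − 4.5(157.2) = 1076
  N₂: 6711 (inert)
  CO₂: 0 + 3(157.2) = 471.7
  H₂O: 0 + 3(157.2) = 471.7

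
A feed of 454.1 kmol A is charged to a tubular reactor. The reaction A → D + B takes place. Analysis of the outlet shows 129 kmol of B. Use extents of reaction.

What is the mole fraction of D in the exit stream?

For B: n = n₀ + 1ξ → 129 = 0 + 1ξ, giving ξ = 129 kmol.
Outlet amounts (n = n₀ + ν ξ):
  A: 454.1 − 1(129) = 325.1
  D: 0 + 1(129) = 129
  B: 0 + 1(129) = 129
Total out = 583.1 kmol; y_D = 129 / 583.1 = 0.2212.

0.221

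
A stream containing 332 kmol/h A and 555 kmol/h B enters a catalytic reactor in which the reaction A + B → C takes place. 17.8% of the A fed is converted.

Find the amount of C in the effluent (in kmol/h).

A reacted = 0.178 × 332 = 59.1 kmol/h; ν_A = −1, so ξ = 59.1/1 = 59.1 kmol/h.
Outlet amounts (n = n₀ + ν ξ):
  A: 332 − 1(59.1) = 272.9
  B: 555 − 1(59.1) = 495.9
  C: 0 + 1(59.1) = 59.1

59.1 kmol/h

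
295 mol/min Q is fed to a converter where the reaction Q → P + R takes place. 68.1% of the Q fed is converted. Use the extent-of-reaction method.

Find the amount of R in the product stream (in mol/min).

Q reacted = 0.681 × 295 = 200.9 mol/min; ν_Q = −1, so ξ = 200.9/1 = 200.9 mol/min.
Outlet amounts (n = n₀ + ν ξ):
  Q: 295 − 1(200.9) = 94.1
  P: 0 + 1(200.9) = 200.9
  R: 0 + 1(200.9) = 200.9

201 mol/min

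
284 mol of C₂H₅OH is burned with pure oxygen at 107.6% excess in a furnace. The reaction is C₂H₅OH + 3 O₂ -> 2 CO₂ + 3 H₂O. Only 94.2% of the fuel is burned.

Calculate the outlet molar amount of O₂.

Stoichiometric O₂ = 3 × 284 = 852 mol; O₂ fed = 852 × 2.076 = 1769 mol.
Fuel reacted = 0.942 × 284 → ξ = 267.5 mol.
Outlet (n = n₀ + ν ξ):
  C₂H₅OH: 284 − 1(267.5) = 16.47
  O₂: 1769 − 3(267.5) = 966.2
  CO₂: 0 + 2(267.5) = 535.1
  H₂O: 0 + 3(267.5) = 802.6

966 mol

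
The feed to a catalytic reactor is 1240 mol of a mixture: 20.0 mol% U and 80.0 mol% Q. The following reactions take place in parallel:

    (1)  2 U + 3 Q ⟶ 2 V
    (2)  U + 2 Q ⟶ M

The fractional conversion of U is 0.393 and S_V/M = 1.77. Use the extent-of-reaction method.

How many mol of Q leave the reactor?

Conversion of U: U consumed = 0.393 × 248 = 97.46 mol = 2ξ₁ + 1ξ₂.
Selectivity: 2ξ₁ / (1ξ₂) = 1.77 → ξ₁ = 0.885 ξ₂.
Substitute: (2·0.885 + 1) ξ₂ = 97.46 → ξ₂ = 35.19 mol, ξ₁ = 31.14 mol.
Outlet amounts (n = n₀ + Σ ν·ξ):
  U: 248 − 2(31.14) − 1(35.19) = 150.5
  Q: 992 − 3(31.14) − 2(35.19) = 828.2
  V: 0 + 2(31.14) = 62.28
  M: 0 + 1(35.19) = 35.19

828 mol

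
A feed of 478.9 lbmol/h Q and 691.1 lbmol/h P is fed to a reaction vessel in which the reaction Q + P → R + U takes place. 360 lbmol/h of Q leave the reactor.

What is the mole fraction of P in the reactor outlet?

0.489

For Q: n = n₀ − 1ξ → 360 = 478.9 − 1ξ, giving ξ = 118.9 lbmol/h.
Outlet amounts (n = n₀ + ν ξ):
  Q: 478.9 − 1(118.9) = 360
  P: 691.1 − 1(118.9) = 572.2
  R: 0 + 1(118.9) = 118.9
  U: 0 + 1(118.9) = 118.9
Total out = 1170 lbmol/h; y_P = 572.2 / 1170 = 0.4891.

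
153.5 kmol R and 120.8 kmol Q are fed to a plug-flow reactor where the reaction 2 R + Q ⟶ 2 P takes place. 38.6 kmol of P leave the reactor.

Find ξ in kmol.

For P: n = n₀ + 2ξ → 38.6 = 0 + 2ξ, giving ξ = 19.3 kmol.
Outlet amounts (n = n₀ + ν ξ):
  R: 153.5 − 2(19.3) = 114.9
  Q: 120.8 − 1(19.3) = 101.5
  P: 0 + 2(19.3) = 38.6

ξ = 19.3 kmol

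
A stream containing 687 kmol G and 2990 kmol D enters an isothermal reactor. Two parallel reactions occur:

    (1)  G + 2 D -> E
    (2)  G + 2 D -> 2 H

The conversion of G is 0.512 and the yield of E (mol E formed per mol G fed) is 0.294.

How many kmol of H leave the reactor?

300 kmol

Yield of E: 1ξ₁ / 687 = 0.294 → ξ₁ = 202 kmol.
Conversion of G: 1ξ₁ + 1ξ₂ = 0.512 × 687 = 351.7 → ξ₂ = 149.8 kmol.
Outlet amounts (n = n₀ + Σ ν·ξ):
  G: 687 − 1(202) − 1(149.8) = 335.3
  D: 2990 − 2(202) − 2(149.8) = 2287
  E: 0 + 1(202) = 202
  H: 0 + 2(149.8) = 299.5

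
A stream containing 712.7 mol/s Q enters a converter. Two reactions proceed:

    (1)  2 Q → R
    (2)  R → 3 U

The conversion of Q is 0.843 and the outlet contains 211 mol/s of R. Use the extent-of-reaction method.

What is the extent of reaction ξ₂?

ξ₂ = 89.4 mol/s

Conversion of Q: Q consumed = 2ξ₁ = 0.843 × 712.7 → ξ₁ = 300.4 mol/s.
R balance: n_R = 0 + 1ξ₁ − 1ξ₂ = 211 → ξ₂ = (1·300.4 − 211)/1 = 89.4 mol/s.
Outlet amounts (n = n₀ + Σ ν·ξ):
  Q: 712.7 − 2(300.4) = 111.9
  R: 0 + 1(300.4) − 1(89.4) = 211
  U: 0 + 3(89.4) = 268.2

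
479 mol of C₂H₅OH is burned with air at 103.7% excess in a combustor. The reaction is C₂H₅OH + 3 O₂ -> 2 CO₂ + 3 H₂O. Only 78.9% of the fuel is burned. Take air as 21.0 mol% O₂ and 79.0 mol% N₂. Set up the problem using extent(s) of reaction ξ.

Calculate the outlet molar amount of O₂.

1790 mol

Stoichiometric O₂ = 3 × 479 = 1437 mol; O₂ fed = 1437 × 2.037 = 2927 mol.
N₂ fed = 2927 × 79/21 = 11010 mol.
Fuel reacted = 0.789 × 479 → ξ = 377.9 mol.
Outlet (n = n₀ + ν ξ):
  C₂H₅OH: 479 − 1(377.9) = 101.1
  O₂: 2927 − 3(377.9) = 1793
  N₂: 11010 (inert)
  CO₂: 0 + 2(377.9) = 755.9
  H₂O: 0 + 3(377.9) = 1134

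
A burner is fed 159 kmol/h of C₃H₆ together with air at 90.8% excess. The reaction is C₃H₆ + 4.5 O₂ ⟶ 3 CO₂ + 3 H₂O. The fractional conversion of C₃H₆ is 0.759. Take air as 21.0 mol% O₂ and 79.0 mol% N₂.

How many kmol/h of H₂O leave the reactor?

Stoichiometric O₂ = 4.5 × 159 = 715.5 kmol/h; O₂ fed = 715.5 × 1.908 = 1365 kmol/h.
N₂ fed = 1365 × 79/21 = 5136 kmol/h.
Fuel reacted = 0.759 × 159 → ξ = 120.7 kmol/h.
Outlet (n = n₀ + ν ξ):
  C₃H₆: 159 − 1(120.7) = 38.32
  O₂: 1365 − 4.5(120.7) = 822.1
  N₂: 5136 (inert)
  CO₂: 0 + 3(120.7) = 362
  H₂O: 0 + 3(120.7) = 362

362 kmol/h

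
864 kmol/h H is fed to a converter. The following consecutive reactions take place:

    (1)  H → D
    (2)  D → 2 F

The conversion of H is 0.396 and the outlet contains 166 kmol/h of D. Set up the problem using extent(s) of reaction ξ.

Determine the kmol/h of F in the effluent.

Conversion of H: H consumed = 1ξ₁ = 0.396 × 864 → ξ₁ = 342.1 kmol/h.
D balance: n_D = 0 + 1ξ₁ − 1ξ₂ = 166 → ξ₂ = (1·342.1 − 166)/1 = 176.1 kmol/h.
Outlet amounts (n = n₀ + Σ ν·ξ):
  H: 864 − 1(342.1) = 521.9
  D: 0 + 1(342.1) − 1(176.1) = 166
  F: 0 + 2(176.1) = 352.3

352 kmol/h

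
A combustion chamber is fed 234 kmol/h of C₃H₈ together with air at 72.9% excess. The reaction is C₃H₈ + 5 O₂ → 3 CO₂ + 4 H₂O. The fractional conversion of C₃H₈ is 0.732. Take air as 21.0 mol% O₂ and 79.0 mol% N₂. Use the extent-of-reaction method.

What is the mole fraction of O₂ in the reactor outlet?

Stoichiometric O₂ = 5 × 234 = 1170 kmol/h; O₂ fed = 1170 × 1.729 = 2023 kmol/h.
N₂ fed = 2023 × 79/21 = 7610 kmol/h.
Fuel reacted = 0.732 × 234 → ξ = 171.3 kmol/h.
Outlet (n = n₀ + ν ξ):
  C₃H₈: 234 − 1(171.3) = 62.71
  O₂: 2023 − 5(171.3) = 1166
  N₂: 7610 (inert)
  CO₂: 0 + 3(171.3) = 513.9
  H₂O: 0 + 4(171.3) = 685.2
Total out = 10040 kmol/h; y_O₂ = 1166 / 10040 = 0.1162.

0.116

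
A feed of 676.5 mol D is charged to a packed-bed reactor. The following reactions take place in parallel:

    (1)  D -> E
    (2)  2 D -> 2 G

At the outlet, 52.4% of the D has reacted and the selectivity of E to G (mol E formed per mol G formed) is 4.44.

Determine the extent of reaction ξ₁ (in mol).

ξ₁ = 289 mol

Conversion of D: D consumed = 0.524 × 676.5 = 354.5 mol = 1ξ₁ + 2ξ₂.
Selectivity: 1ξ₁ / (2ξ₂) = 4.44 → ξ₁ = 8.88 ξ₂.
Substitute: (1·8.88 + 2) ξ₂ = 354.5 → ξ₂ = 32.58 mol, ξ₁ = 289.3 mol.
Outlet amounts (n = n₀ + Σ ν·ξ):
  D: 676.5 − 1(289.3) − 2(32.58) = 322
  E: 0 + 1(289.3) = 289.3
  G: 0 + 2(32.58) = 65.16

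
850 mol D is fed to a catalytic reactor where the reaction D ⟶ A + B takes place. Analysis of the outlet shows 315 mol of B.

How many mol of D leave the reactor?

For B: n = n₀ + 1ξ → 315 = 0 + 1ξ, giving ξ = 315 mol.
Outlet amounts (n = n₀ + ν ξ):
  D: 850 − 1(315) = 535
  A: 0 + 1(315) = 315
  B: 0 + 1(315) = 315

535 mol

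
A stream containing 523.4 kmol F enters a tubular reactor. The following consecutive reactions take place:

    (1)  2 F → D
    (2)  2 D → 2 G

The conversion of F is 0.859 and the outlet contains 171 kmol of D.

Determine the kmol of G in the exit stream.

Conversion of F: F consumed = 2ξ₁ = 0.859 × 523.4 → ξ₁ = 224.8 kmol.
D balance: n_D = 0 + 1ξ₁ − 2ξ₂ = 171 → ξ₂ = (1·224.8 − 171)/2 = 26.9 kmol.
Outlet amounts (n = n₀ + Σ ν·ξ):
  F: 523.4 − 2(224.8) = 73.8
  D: 0 + 1(224.8) − 2(26.9) = 171
  G: 0 + 2(26.9) = 53.8

53.8 kmol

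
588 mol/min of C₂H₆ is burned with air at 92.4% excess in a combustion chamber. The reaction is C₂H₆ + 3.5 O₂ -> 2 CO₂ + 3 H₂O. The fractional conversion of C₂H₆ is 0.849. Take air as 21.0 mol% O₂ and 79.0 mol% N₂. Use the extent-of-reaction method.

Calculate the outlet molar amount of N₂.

14900 mol/min

Stoichiometric O₂ = 3.5 × 588 = 2058 mol/min; O₂ fed = 2058 × 1.924 = 3960 mol/min.
N₂ fed = 3960 × 79/21 = 14900 mol/min.
Fuel reacted = 0.849 × 588 → ξ = 499.2 mol/min.
Outlet (n = n₀ + ν ξ):
  C₂H₆: 588 − 1(499.2) = 88.79
  O₂: 3960 − 3.5(499.2) = 2212
  N₂: 14900 (inert)
  CO₂: 0 + 2(499.2) = 998.4
  H₂O: 0 + 3(499.2) = 1498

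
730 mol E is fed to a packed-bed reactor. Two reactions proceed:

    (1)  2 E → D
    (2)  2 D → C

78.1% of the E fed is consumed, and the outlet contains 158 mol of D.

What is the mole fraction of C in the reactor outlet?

0.167

Conversion of E: E consumed = 2ξ₁ = 0.781 × 730 → ξ₁ = 285.1 mol.
D balance: n_D = 0 + 1ξ₁ − 2ξ₂ = 158 → ξ₂ = (1·285.1 − 158)/2 = 63.53 mol.
Outlet amounts (n = n₀ + Σ ν·ξ):
  E: 730 − 2(285.1) = 159.9
  D: 0 + 1(285.1) − 2(63.53) = 158
  C: 0 + 1(63.53) = 63.53
Total out = 381.4 mol; y_C = 63.53 / 381.4 = 0.1666.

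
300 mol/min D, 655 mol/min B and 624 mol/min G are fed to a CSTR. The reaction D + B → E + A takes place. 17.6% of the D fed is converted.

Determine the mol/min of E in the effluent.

52.8 mol/min

D reacted = 0.176 × 300 = 52.8 mol/min; ν_D = −1, so ξ = 52.8/1 = 52.8 mol/min.
Outlet amounts (n = n₀ + ν ξ):
  D: 300 − 1(52.8) = 247.2
  B: 655 − 1(52.8) = 602.2
  E: 0 + 1(52.8) = 52.8
  A: 0 + 1(52.8) = 52.8
  G: 624 (inert)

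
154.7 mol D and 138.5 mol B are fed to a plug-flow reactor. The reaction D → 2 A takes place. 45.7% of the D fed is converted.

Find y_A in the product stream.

0.389

D reacted = 0.457 × 154.7 = 70.7 mol; ν_D = −1, so ξ = 70.7/1 = 70.7 mol.
Outlet amounts (n = n₀ + ν ξ):
  D: 154.7 − 1(70.7) = 84
  A: 0 + 2(70.7) = 141.4
  B: 138.5 (inert)
Total out = 363.9 mol; y_A = 141.4 / 363.9 = 0.3886.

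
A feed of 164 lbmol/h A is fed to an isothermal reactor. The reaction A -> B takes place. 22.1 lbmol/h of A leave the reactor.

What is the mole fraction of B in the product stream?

For A: n = n₀ − 1ξ → 22.1 = 164 − 1ξ, giving ξ = 141.9 lbmol/h.
Outlet amounts (n = n₀ + ν ξ):
  A: 164 − 1(141.9) = 22.1
  B: 0 + 1(141.9) = 141.9
Total out = 164 lbmol/h; y_B = 141.9 / 164 = 0.8652.

0.865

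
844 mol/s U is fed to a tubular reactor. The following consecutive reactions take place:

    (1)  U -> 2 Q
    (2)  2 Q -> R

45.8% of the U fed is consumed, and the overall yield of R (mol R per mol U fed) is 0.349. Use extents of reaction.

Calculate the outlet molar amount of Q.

Conversion of U: U consumed = 1ξ₁ = 0.458 × 844 → ξ₁ = 386.6 mol/s.
Yield of R: 1ξ₂ / 844 = 0.349 → ξ₂ = 294.6 mol/s.
Outlet amounts (n = n₀ + Σ ν·ξ):
  U: 844 − 1(386.6) = 457.4
  Q: 0 + 2(386.6) − 2(294.6) = 184
  R: 0 + 1(294.6) = 294.6

184 mol/s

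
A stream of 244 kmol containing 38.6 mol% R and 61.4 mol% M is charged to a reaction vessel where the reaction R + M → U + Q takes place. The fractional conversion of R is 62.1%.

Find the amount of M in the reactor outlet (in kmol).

R reacted = 0.621 × 94.18 = 58.49 kmol; ν_R = −1, so ξ = 58.49/1 = 58.49 kmol.
Outlet amounts (n = n₀ + ν ξ):
  R: 94.18 − 1(58.49) = 35.7
  M: 149.8 − 1(58.49) = 91.33
  U: 0 + 1(58.49) = 58.49
  Q: 0 + 1(58.49) = 58.49

91.3 kmol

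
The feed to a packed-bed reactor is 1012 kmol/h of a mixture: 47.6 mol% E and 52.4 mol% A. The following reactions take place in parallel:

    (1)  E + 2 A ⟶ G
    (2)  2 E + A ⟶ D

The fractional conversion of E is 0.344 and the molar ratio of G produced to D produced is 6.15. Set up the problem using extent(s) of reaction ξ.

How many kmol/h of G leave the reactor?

125 kmol/h

Conversion of E: E consumed = 0.344 × 481.7 = 165.7 kmol/h = 1ξ₁ + 2ξ₂.
Selectivity: 1ξ₁ / (1ξ₂) = 6.15 → ξ₁ = 6.15 ξ₂.
Substitute: (1·6.15 + 2) ξ₂ = 165.7 → ξ₂ = 20.33 kmol/h, ξ₁ = 125 kmol/h.
Outlet amounts (n = n₀ + Σ ν·ξ):
  E: 481.7 − 1(125) − 2(20.33) = 316
  A: 530.3 − 2(125) − 1(20.33) = 259.9
  G: 0 + 1(125) = 125
  D: 0 + 1(20.33) = 20.33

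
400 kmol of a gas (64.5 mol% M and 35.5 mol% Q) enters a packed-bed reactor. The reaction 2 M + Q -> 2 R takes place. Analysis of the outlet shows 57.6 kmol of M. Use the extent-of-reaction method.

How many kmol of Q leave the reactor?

For M: n = n₀ − 2ξ → 57.6 = 258 − 2ξ, giving ξ = 100.2 kmol.
Outlet amounts (n = n₀ + ν ξ):
  M: 258 − 2(100.2) = 57.6
  Q: 142 − 1(100.2) = 41.8
  R: 0 + 2(100.2) = 200.4

41.8 kmol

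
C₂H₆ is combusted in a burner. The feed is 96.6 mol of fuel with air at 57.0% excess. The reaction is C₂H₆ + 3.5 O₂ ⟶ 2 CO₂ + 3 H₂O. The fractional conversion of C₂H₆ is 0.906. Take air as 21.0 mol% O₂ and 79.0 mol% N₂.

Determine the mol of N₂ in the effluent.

Stoichiometric O₂ = 3.5 × 96.6 = 338.1 mol; O₂ fed = 338.1 × 1.570 = 530.8 mol.
N₂ fed = 530.8 × 79/21 = 1997 mol.
Fuel reacted = 0.906 × 96.6 → ξ = 87.52 mol.
Outlet (n = n₀ + ν ξ):
  C₂H₆: 96.6 − 1(87.52) = 9.08
  O₂: 530.8 − 3.5(87.52) = 224.5
  N₂: 1997 (inert)
  CO₂: 0 + 2(87.52) = 175
  H₂O: 0 + 3(87.52) = 262.6

2000 mol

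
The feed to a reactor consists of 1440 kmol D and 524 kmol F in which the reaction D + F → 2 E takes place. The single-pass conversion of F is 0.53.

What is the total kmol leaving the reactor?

F reacted = 0.53 × 524 = 277.7 kmol; ν_F = −1, so ξ = 277.7/1 = 277.7 kmol.
Outlet amounts (n = n₀ + ν ξ):
  D: 1440 − 1(277.7) = 1162
  F: 524 − 1(277.7) = 246.3
  E: 0 + 2(277.7) = 555.4
Total out = 1162 + 246.3 + 555.4 = 1964 kmol.

1960 kmol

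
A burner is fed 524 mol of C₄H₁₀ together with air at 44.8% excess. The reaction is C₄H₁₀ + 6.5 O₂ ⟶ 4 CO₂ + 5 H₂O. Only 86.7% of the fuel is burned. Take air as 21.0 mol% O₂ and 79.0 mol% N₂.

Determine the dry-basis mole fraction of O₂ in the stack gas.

Stoichiometric O₂ = 6.5 × 524 = 3406 mol; O₂ fed = 3406 × 1.448 = 4932 mol.
N₂ fed = 4932 × 79/21 = 18550 mol.
Fuel reacted = 0.867 × 524 → ξ = 454.3 mol.
Outlet (n = n₀ + ν ξ):
  C₄H₁₀: 524 − 1(454.3) = 69.69
  O₂: 4932 − 6.5(454.3) = 1979
  N₂: 18550 (inert)
  CO₂: 0 + 4(454.3) = 1817
  H₂O: 0 + 5(454.3) = 2272
Dry total = 22420 mol; y_O₂ (dry) = 1979 / 22420 = 0.08827.

0.0883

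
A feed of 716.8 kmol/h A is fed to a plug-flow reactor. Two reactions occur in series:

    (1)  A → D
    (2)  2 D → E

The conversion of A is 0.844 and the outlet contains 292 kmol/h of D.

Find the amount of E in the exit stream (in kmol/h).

Conversion of A: A consumed = 1ξ₁ = 0.844 × 716.8 → ξ₁ = 605 kmol/h.
D balance: n_D = 0 + 1ξ₁ − 2ξ₂ = 292 → ξ₂ = (1·605 − 292)/2 = 156.5 kmol/h.
Outlet amounts (n = n₀ + Σ ν·ξ):
  A: 716.8 − 1(605) = 111.8
  D: 0 + 1(605) − 2(156.5) = 292
  E: 0 + 1(156.5) = 156.5

156 kmol/h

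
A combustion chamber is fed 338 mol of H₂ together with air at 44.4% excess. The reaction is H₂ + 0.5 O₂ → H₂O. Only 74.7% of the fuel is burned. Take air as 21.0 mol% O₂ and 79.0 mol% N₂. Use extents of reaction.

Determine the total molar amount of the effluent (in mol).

Stoichiometric O₂ = 0.5 × 338 = 169 mol; O₂ fed = 169 × 1.444 = 244 mol.
N₂ fed = 244 × 79/21 = 918 mol.
Fuel reacted = 0.747 × 338 → ξ = 252.5 mol.
Outlet (n = n₀ + ν ξ):
  H₂: 338 − 1(252.5) = 85.51
  O₂: 244 − 0.5(252.5) = 117.8
  N₂: 918 (inert)
  H₂O: 0 + 1(252.5) = 252.5
Total out = 85.51 + 117.8 + 918 + 252.5 = 1374 mol.

1370 mol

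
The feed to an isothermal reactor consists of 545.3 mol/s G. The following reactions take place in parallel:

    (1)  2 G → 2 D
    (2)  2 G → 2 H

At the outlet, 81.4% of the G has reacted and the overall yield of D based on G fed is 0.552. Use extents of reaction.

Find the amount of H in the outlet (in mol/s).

Yield of D: 2ξ₁ / 545.3 = 0.552 → ξ₁ = 150.5 mol/s.
Conversion of G: 2ξ₁ + 2ξ₂ = 0.814 × 545.3 = 443.9 → ξ₂ = 71.43 mol/s.
Outlet amounts (n = n₀ + Σ ν·ξ):
  G: 545.3 − 2(150.5) − 2(71.43) = 101.4
  D: 0 + 2(150.5) = 301
  H: 0 + 2(71.43) = 142.9

143 mol/s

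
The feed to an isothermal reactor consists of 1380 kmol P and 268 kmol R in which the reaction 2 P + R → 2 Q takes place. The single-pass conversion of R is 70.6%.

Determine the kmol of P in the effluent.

1000 kmol

R reacted = 0.706 × 268 = 189.2 kmol; ν_R = −1, so ξ = 189.2/1 = 189.2 kmol.
Outlet amounts (n = n₀ + ν ξ):
  P: 1380 − 2(189.2) = 1002
  R: 268 − 1(189.2) = 78.79
  Q: 0 + 2(189.2) = 378.4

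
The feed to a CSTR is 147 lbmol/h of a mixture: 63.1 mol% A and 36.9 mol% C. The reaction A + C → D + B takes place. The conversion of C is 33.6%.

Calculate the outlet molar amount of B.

C reacted = 0.336 × 54.24 = 18.23 lbmol/h; ν_C = −1, so ξ = 18.23/1 = 18.23 lbmol/h.
Outlet amounts (n = n₀ + ν ξ):
  A: 92.76 − 1(18.23) = 74.53
  C: 54.24 − 1(18.23) = 36.02
  D: 0 + 1(18.23) = 18.23
  B: 0 + 1(18.23) = 18.23

18.2 lbmol/h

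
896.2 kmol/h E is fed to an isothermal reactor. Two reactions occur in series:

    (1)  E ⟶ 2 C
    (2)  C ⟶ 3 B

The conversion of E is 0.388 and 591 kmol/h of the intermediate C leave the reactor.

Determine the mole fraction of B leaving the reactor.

Conversion of E: E consumed = 1ξ₁ = 0.388 × 896.2 → ξ₁ = 347.7 kmol/h.
C balance: n_C = 0 + 2ξ₁ − 1ξ₂ = 591 → ξ₂ = (2·347.7 − 591)/1 = 104.5 kmol/h.
Outlet amounts (n = n₀ + Σ ν·ξ):
  E: 896.2 − 1(347.7) = 548.5
  C: 0 + 2(347.7) − 1(104.5) = 591
  B: 0 + 3(104.5) = 313.4
Total out = 1453 kmol/h; y_B = 313.4 / 1453 = 0.2157.

0.216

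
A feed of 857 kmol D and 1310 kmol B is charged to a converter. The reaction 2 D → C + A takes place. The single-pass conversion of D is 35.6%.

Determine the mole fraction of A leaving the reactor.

D reacted = 0.356 × 857 = 305.1 kmol; ν_D = −2, so ξ = 305.1/2 = 152.5 kmol.
Outlet amounts (n = n₀ + ν ξ):
  D: 857 − 2(152.5) = 551.9
  C: 0 + 1(152.5) = 152.5
  A: 0 + 1(152.5) = 152.5
  B: 1310 (inert)
Total out = 2167 kmol; y_A = 152.5 / 2167 = 0.0704.

0.0704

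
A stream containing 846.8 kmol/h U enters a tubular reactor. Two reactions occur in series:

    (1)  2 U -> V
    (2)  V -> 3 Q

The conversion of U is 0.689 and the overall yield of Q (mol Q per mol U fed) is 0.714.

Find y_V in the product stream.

0.0941

Conversion of U: U consumed = 2ξ₁ = 0.689 × 846.8 → ξ₁ = 291.7 kmol/h.
Yield of Q: 3ξ₂ / 846.8 = 0.714 → ξ₂ = 201.5 kmol/h.
Outlet amounts (n = n₀ + Σ ν·ξ):
  U: 846.8 − 2(291.7) = 263.4
  V: 0 + 1(291.7) − 1(201.5) = 90.18
  Q: 0 + 3(201.5) = 604.6
Total out = 958.2 kmol/h; y_V = 90.18 / 958.2 = 0.09412.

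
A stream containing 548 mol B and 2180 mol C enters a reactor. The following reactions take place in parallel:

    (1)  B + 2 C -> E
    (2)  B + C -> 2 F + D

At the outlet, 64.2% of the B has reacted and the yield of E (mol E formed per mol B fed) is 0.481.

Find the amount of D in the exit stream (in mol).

Yield of E: 1ξ₁ / 548 = 0.481 → ξ₁ = 263.6 mol.
Conversion of B: 1ξ₁ + 1ξ₂ = 0.642 × 548 = 351.8 → ξ₂ = 88.23 mol.
Outlet amounts (n = n₀ + Σ ν·ξ):
  B: 548 − 1(263.6) − 1(88.23) = 196.2
  C: 2180 − 2(263.6) − 1(88.23) = 1565
  E: 0 + 1(263.6) = 263.6
  F: 0 + 2(88.23) = 176.5
  D: 0 + 1(88.23) = 88.23

88.2 mol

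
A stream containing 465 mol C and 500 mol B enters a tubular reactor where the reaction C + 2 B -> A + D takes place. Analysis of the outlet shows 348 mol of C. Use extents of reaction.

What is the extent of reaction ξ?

ξ = 117 mol

For C: n = n₀ − 1ξ → 348 = 465 − 1ξ, giving ξ = 117 mol.
Outlet amounts (n = n₀ + ν ξ):
  C: 465 − 1(117) = 348
  B: 500 − 2(117) = 266
  A: 0 + 1(117) = 117
  D: 0 + 1(117) = 117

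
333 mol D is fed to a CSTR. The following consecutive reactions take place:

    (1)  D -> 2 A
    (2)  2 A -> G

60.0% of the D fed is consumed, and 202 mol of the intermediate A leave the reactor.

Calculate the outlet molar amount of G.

98.8 mol

Conversion of D: D consumed = 1ξ₁ = 0.6 × 333 → ξ₁ = 199.8 mol.
A balance: n_A = 0 + 2ξ₁ − 2ξ₂ = 202 → ξ₂ = (2·199.8 − 202)/2 = 98.8 mol.
Outlet amounts (n = n₀ + Σ ν·ξ):
  D: 333 − 1(199.8) = 133.2
  A: 0 + 2(199.8) − 2(98.8) = 202
  G: 0 + 1(98.8) = 98.8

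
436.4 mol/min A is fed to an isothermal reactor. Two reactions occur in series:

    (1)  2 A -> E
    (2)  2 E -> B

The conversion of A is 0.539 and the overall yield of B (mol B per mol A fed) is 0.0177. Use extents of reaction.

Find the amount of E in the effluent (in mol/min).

Conversion of A: A consumed = 2ξ₁ = 0.539 × 436.4 → ξ₁ = 117.6 mol/min.
Yield of B: 1ξ₂ / 436.4 = 0.0177 → ξ₂ = 7.724 mol/min.
Outlet amounts (n = n₀ + Σ ν·ξ):
  A: 436.4 − 2(117.6) = 201.2
  E: 0 + 1(117.6) − 2(7.724) = 102.2
  B: 0 + 1(7.724) = 7.724

102 mol/min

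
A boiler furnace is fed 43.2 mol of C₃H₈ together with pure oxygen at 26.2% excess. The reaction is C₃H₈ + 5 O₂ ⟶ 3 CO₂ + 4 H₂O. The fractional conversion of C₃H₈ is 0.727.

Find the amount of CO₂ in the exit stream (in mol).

94.2 mol

Stoichiometric O₂ = 5 × 43.2 = 216 mol; O₂ fed = 216 × 1.262 = 272.6 mol.
Fuel reacted = 0.727 × 43.2 → ξ = 31.41 mol.
Outlet (n = n₀ + ν ξ):
  C₃H₈: 43.2 − 1(31.41) = 11.79
  O₂: 272.6 − 5(31.41) = 115.6
  CO₂: 0 + 3(31.41) = 94.22
  H₂O: 0 + 4(31.41) = 125.6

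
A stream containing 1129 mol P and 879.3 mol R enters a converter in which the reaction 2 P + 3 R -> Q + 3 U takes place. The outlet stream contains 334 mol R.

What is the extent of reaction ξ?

For R: n = n₀ − 3ξ → 334 = 879.3 − 3ξ, giving ξ = 181.8 mol.
Outlet amounts (n = n₀ + ν ξ):
  P: 1129 − 2(181.8) = 765.5
  R: 879.3 − 3(181.8) = 334
  Q: 0 + 1(181.8) = 181.8
  U: 0 + 3(181.8) = 545.3

ξ = 182 mol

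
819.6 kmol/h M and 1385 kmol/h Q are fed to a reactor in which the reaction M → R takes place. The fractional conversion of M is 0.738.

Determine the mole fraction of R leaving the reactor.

0.274

M reacted = 0.738 × 819.6 = 604.9 kmol/h; ν_M = −1, so ξ = 604.9/1 = 604.9 kmol/h.
Outlet amounts (n = n₀ + ν ξ):
  M: 819.6 − 1(604.9) = 214.7
  R: 0 + 1(604.9) = 604.9
  Q: 1385 (inert)
Total out = 2205 kmol/h; y_R = 604.9 / 2205 = 0.2744.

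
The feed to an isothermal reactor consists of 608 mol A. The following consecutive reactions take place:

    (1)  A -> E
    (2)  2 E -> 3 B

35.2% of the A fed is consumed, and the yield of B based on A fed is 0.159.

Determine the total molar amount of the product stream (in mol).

Conversion of A: A consumed = 1ξ₁ = 0.352 × 608 → ξ₁ = 214 mol.
Yield of B: 3ξ₂ / 608 = 0.159 → ξ₂ = 32.22 mol.
Outlet amounts (n = n₀ + Σ ν·ξ):
  A: 608 − 1(214) = 394
  E: 0 + 1(214) − 2(32.22) = 149.6
  B: 0 + 3(32.22) = 96.67
Total out = 394 + 149.6 + 96.67 = 640.2 mol.

640 mol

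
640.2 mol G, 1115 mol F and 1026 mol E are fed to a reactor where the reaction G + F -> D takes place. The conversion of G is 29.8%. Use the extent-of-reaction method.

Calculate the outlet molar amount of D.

191 mol

G reacted = 0.298 × 640.2 = 190.8 mol; ν_G = −1, so ξ = 190.8/1 = 190.8 mol.
Outlet amounts (n = n₀ + ν ξ):
  G: 640.2 − 1(190.8) = 449.4
  F: 1115 − 1(190.8) = 924.2
  D: 0 + 1(190.8) = 190.8
  E: 1026 (inert)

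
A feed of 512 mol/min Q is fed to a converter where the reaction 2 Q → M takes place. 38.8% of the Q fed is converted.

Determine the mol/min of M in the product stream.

99.3 mol/min

Q reacted = 0.388 × 512 = 198.7 mol/min; ν_Q = −2, so ξ = 198.7/2 = 99.33 mol/min.
Outlet amounts (n = n₀ + ν ξ):
  Q: 512 − 2(99.33) = 313.3
  M: 0 + 1(99.33) = 99.33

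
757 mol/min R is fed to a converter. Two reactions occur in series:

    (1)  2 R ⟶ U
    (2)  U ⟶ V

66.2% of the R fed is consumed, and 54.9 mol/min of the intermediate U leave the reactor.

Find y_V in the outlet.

0.386

Conversion of R: R consumed = 2ξ₁ = 0.662 × 757 → ξ₁ = 250.6 mol/min.
U balance: n_U = 0 + 1ξ₁ − 1ξ₂ = 54.9 → ξ₂ = (1·250.6 − 54.9)/1 = 195.7 mol/min.
Outlet amounts (n = n₀ + Σ ν·ξ):
  R: 757 − 2(250.6) = 255.9
  U: 0 + 1(250.6) − 1(195.7) = 54.9
  V: 0 + 1(195.7) = 195.7
Total out = 506.4 mol/min; y_V = 195.7 / 506.4 = 0.3864.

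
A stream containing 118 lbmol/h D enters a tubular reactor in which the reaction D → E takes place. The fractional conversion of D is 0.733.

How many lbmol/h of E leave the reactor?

86.5 lbmol/h

D reacted = 0.733 × 118 = 86.49 lbmol/h; ν_D = −1, so ξ = 86.49/1 = 86.49 lbmol/h.
Outlet amounts (n = n₀ + ν ξ):
  D: 118 − 1(86.49) = 31.51
  E: 0 + 1(86.49) = 86.49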